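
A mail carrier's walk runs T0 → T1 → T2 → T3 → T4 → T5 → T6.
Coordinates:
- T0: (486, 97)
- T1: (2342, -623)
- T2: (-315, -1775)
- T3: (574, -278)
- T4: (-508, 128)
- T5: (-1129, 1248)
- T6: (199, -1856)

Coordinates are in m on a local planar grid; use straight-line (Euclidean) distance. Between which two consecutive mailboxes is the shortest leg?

Leg distances:
T0→T1: 1990.8 m
T1→T2: 2896.0 m
T2→T3: 1741.1 m
T3→T4: 1155.7 m
T4→T5: 1280.6 m
T5→T6: 3376.2 m
The shortest leg is T3–T4 at 1155.7 m.

T3–T4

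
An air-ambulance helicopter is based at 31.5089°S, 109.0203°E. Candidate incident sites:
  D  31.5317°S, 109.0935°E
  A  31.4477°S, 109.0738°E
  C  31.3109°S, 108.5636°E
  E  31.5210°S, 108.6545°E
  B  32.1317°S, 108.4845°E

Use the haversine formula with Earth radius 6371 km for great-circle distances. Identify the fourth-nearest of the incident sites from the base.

C

Distances from the base (31.5089°S, 109.0203°E):
D: 7.4 km
A: 8.5 km
E: 34.7 km
C: 48.6 km
B: 85.8 km
The fourth-nearest is C at 48.6 km.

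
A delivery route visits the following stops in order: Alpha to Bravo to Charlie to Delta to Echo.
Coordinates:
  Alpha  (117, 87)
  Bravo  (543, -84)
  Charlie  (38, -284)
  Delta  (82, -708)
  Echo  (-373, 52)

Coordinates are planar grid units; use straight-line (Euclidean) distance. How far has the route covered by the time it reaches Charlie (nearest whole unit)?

1002

Leg distances:
Alpha→Bravo: 459.0  (cumulative 459.0)
Bravo→Charlie: 543.2  (cumulative 1002.2)
Cumulative distance at Charlie ≈ 1002.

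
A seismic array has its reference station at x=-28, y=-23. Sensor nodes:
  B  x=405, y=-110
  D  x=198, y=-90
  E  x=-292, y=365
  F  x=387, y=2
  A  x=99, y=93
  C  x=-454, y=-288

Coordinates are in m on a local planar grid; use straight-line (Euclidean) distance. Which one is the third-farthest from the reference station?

B

Distances from the reference station (x=-28, y=-23):
C: 501.7 m
E: 469.3 m
B: 441.7 m
F: 415.8 m
D: 235.7 m
A: 172.0 m
The third-farthest is B at 441.7 m.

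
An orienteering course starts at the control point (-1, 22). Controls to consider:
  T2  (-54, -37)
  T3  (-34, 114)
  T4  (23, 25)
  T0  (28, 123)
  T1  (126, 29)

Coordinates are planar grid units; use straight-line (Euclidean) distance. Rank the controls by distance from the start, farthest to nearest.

T1, T0, T3, T2, T4

Computing each straight-line distance from (-1, 22):
T1 (126, 29): 127.2
T0 (28, 123): 105.1
T3 (-34, 114): 97.7
T2 (-54, -37): 79.3
T4 (23, 25): 24.2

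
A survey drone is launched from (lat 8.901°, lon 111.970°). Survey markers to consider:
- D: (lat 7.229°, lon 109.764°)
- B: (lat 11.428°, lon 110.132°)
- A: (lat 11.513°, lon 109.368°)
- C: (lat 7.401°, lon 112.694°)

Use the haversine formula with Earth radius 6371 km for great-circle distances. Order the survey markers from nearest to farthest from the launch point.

C, D, B, A

Distances from the launch point:
C (lat 7.401°, lon 112.694°): 184.9 km
D (lat 7.229°, lon 109.764°): 305.9 km
B (lat 11.428°, lon 110.132°): 345.6 km
A (lat 11.513°, lon 109.368°): 406.7 km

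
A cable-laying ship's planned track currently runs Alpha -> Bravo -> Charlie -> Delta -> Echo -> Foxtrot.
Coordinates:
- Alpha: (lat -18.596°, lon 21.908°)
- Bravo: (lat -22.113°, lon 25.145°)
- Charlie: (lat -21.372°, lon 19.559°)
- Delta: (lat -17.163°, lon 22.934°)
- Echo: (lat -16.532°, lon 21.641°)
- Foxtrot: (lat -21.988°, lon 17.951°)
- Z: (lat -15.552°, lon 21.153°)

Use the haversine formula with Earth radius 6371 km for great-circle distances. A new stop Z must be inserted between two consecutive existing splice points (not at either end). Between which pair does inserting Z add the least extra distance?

between Echo and Foxtrot

Added distance for inserting Z between each consecutive pair:
Alpha–Bravo: 673.1 km
Bravo–Charlie: 927.6 km
Charlie–Delta: 342.8 km
Delta–Echo: 227.5 km
Echo–Foxtrot: 192.1 km
Smallest added distance is 192.1 km, inserting between Echo and Foxtrot.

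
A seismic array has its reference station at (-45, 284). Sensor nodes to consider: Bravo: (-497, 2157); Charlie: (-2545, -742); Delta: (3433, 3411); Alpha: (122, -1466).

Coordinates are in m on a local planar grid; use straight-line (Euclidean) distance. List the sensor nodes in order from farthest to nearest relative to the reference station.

Distance from the reference station at (-45, 284) to each:
Delta (3433, 3411): 4677.0 m
Charlie (-2545, -742): 2702.3 m
Bravo (-497, 2157): 1926.8 m
Alpha (122, -1466): 1758.0 m

Delta, Charlie, Bravo, Alpha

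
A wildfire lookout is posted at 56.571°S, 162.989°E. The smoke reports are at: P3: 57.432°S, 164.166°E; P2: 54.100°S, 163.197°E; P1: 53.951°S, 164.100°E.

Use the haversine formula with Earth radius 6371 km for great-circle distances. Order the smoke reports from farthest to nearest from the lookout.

P1, P2, P3

Distance from the lookout at 56.571°S, 162.989°E to each:
P1 53.951°S, 164.100°E: 299.7 km
P2 54.100°S, 163.197°E: 275.1 km
P3 57.432°S, 164.166°E: 119.4 km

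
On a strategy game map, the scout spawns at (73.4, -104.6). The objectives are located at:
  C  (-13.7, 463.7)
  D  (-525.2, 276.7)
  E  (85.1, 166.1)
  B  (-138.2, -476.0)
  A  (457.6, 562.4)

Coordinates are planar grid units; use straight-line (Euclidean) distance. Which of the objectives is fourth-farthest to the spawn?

B

Distances from the spawn ((73.4, -104.6)):
A: 769.7
D: 709.7
C: 574.9
B: 427.4
E: 271.0
The fourth-farthest is B at 427.4.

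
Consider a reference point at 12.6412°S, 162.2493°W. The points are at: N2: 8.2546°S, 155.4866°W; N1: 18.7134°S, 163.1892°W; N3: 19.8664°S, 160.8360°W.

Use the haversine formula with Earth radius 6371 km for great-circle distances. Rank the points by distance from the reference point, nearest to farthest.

N1, N3, N2

Computing each great-circle distance from 12.6412°S, 162.2493°W:
N1 18.7134°S, 163.1892°W: 682.6 km
N3 19.8664°S, 160.8360°W: 817.4 km
N2 8.2546°S, 155.4866°W: 885.7 km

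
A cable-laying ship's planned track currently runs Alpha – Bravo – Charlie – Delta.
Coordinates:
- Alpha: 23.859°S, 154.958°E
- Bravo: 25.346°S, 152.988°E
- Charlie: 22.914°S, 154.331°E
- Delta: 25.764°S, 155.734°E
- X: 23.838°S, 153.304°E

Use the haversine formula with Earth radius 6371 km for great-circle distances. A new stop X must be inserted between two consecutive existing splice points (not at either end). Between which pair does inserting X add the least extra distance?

between Bravo and Charlie

Added distance for inserting X between each consecutive pair:
Alpha–Bravo: 80.1 km
Bravo–Charlie: 14.7 km
Charlie–Delta: 125.1 km
Smallest added distance is 14.7 km, inserting between Bravo and Charlie.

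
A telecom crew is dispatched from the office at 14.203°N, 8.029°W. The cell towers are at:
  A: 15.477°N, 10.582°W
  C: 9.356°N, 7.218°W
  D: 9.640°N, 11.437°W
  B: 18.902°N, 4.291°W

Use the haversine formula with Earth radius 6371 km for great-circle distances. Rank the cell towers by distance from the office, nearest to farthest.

Distance from the office at 14.203°N, 8.029°W to each:
A 15.477°N, 10.582°W: 308.8 km
C 9.356°N, 7.218°W: 546.1 km
D 9.640°N, 11.437°W: 628.4 km
B 18.902°N, 4.291°W: 657.0 km

A, C, D, B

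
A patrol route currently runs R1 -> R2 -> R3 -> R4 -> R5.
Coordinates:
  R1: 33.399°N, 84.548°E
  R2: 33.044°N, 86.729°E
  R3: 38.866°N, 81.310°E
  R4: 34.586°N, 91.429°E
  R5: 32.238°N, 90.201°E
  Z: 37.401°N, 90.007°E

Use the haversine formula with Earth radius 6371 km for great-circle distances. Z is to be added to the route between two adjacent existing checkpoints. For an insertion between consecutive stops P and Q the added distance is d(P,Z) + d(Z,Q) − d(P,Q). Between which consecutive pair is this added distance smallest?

Added distance for inserting Z between each consecutive pair:
R1–R2: 1027.1 km
R2–R3: 536.0 km
R3–R4: 96.9 km
R4–R5: 627.6 km
Smallest added distance is 96.9 km, inserting between R3 and R4.

between R3 and R4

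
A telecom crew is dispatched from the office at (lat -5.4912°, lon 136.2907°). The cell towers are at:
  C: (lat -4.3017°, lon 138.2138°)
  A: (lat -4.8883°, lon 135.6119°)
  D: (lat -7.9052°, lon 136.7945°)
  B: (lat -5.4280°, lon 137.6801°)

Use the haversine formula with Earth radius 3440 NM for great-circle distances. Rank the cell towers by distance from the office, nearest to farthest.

Computing each great-circle distance from (lat -5.4912°, lon 136.2907°):
A (lat -4.8883°, lon 135.6119°): 54.4 NM
B (lat -5.4280°, lon 137.6801°): 83.1 NM
C (lat -4.3017°, lon 138.2138°): 135.4 NM
D (lat -7.9052°, lon 136.7945°): 148.0 NM

A, B, C, D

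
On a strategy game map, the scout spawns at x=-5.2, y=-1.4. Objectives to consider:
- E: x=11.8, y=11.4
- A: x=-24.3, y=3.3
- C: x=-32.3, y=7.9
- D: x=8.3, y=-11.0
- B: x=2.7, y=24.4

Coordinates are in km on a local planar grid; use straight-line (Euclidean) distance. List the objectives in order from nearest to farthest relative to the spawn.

Distance from the spawn at x=-5.2, y=-1.4 to each:
D x=8.3, y=-11.0: 16.6 km
A x=-24.3, y=3.3: 19.7 km
E x=11.8, y=11.4: 21.3 km
B x=2.7, y=24.4: 27.0 km
C x=-32.3, y=7.9: 28.7 km

D, A, E, B, C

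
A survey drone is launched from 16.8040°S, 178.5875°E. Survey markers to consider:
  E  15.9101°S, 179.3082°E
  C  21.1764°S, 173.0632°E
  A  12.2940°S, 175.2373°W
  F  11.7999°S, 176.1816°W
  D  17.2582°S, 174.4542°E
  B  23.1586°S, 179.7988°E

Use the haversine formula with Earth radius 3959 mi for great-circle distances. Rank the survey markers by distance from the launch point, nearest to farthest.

Distance from the launch point at 16.8040°S, 178.5875°E to each:
E 15.9101°S, 179.3082°E: 78.1 mi
D 17.2582°S, 174.4542°E: 274.9 mi
B 23.1586°S, 179.7988°E: 446.1 mi
C 21.1764°S, 173.0632°E: 470.6 mi
F 11.7999°S, 176.1816°W: 492.1 mi
A 12.2940°S, 175.2373°W: 517.3 mi

E, D, B, C, F, A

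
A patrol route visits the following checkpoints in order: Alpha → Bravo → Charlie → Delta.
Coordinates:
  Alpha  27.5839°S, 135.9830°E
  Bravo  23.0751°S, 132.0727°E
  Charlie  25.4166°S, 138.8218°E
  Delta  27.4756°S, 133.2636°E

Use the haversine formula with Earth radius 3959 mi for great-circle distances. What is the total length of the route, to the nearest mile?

Leg distances:
Alpha→Bravo: 395.8 mi  (cumulative 395.8 mi)
Bravo→Charlie: 454.9 mi  (cumulative 850.7 mi)
Charlie→Delta: 372.1 mi  (cumulative 1222.7 mi)
Total route length ≈ 1223 mi.

1223 mi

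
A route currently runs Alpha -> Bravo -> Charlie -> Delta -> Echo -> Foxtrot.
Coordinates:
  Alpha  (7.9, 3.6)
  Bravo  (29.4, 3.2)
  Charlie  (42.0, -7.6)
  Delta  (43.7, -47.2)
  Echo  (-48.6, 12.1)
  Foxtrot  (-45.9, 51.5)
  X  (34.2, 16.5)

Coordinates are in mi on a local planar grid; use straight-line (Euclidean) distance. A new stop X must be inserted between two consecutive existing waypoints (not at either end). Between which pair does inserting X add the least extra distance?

between Alpha and Bravo

Added distance for inserting X between each consecutive pair:
Alpha–Bravo: 21.9 mi
Bravo–Charlie: 22.9 mi
Charlie–Delta: 50.1 mi
Delta–Echo: 37.6 mi
Echo–Foxtrot: 130.8 mi
Smallest added distance is 21.9 mi, inserting between Alpha and Bravo.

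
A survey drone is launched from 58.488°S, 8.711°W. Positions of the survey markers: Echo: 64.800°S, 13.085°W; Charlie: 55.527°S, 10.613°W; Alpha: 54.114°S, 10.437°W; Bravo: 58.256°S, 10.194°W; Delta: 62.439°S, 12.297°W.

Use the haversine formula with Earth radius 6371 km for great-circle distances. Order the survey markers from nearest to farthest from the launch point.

Bravo, Charlie, Delta, Alpha, Echo

Distance from the launch point at 58.488°S, 8.711°W to each:
Bravo 58.256°S, 10.194°W: 90.2 km
Charlie 55.527°S, 10.613°W: 348.8 km
Delta 62.439°S, 12.297°W: 481.1 km
Alpha 54.114°S, 10.437°W: 497.8 km
Echo 64.800°S, 13.085°W: 738.5 km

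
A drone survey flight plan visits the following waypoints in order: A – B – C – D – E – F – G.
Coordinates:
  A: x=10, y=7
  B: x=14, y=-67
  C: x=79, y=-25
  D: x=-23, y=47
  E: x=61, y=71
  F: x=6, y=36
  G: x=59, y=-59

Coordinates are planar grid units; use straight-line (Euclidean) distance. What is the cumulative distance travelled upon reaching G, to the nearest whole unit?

Leg distances:
A→B: 74.1  (cumulative 74.1)
B→C: 77.4  (cumulative 151.5)
C→D: 124.9  (cumulative 276.3)
D→E: 87.4  (cumulative 363.7)
E→F: 65.2  (cumulative 428.9)
F→G: 108.8  (cumulative 537.7)
Cumulative distance at G ≈ 538.

538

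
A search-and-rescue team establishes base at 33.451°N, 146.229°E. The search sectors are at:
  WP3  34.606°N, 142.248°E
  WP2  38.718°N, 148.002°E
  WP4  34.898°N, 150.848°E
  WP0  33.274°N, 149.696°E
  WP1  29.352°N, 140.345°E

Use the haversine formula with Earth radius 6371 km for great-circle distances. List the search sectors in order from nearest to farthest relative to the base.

Distance from the base at 33.451°N, 146.229°E to each:
WP0 33.274°N, 149.696°E: 322.6 km
WP3 34.606°N, 142.248°E: 388.7 km
WP4 34.898°N, 150.848°E: 454.3 km
WP2 38.718°N, 148.002°E: 606.9 km
WP1 29.352°N, 140.345°E: 720.6 km

WP0, WP3, WP4, WP2, WP1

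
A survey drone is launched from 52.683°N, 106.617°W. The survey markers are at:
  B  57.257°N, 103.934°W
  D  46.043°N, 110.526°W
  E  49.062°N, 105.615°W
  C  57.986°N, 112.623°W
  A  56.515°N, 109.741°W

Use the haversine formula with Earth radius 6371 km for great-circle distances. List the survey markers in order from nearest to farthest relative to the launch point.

E, A, B, C, D

Computing each great-circle distance from 52.683°N, 106.617°W:
E 49.062°N, 105.615°W: 408.7 km
A 56.515°N, 109.741°W: 471.1 km
B 57.257°N, 103.934°W: 536.6 km
C 57.986°N, 112.623°W: 700.8 km
D 46.043°N, 110.526°W: 790.4 km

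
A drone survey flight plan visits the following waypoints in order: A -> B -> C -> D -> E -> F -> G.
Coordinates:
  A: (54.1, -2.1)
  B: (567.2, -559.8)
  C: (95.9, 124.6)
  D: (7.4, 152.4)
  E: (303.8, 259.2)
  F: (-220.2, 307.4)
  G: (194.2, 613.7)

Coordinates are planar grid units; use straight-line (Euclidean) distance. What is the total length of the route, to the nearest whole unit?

3038

Leg distances:
A→B: 757.8  (cumulative 757.8)
B→C: 831.0  (cumulative 1588.8)
C→D: 92.8  (cumulative 1681.6)
D→E: 315.1  (cumulative 1996.6)
E→F: 526.2  (cumulative 2522.8)
F→G: 515.3  (cumulative 3038.1)
Total route length ≈ 3038.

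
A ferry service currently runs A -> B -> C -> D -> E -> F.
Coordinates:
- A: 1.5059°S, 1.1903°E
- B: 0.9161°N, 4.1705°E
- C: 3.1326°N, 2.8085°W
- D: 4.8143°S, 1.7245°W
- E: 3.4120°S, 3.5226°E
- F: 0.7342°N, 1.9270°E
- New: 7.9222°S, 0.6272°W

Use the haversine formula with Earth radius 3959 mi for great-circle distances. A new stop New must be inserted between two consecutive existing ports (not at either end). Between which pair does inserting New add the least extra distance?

Added distance for inserting New between each consecutive pair:
A–B: 889.7 mi
B–C: 967.3 mi
C–D: 451.9 mi
D–E: 275.7 mi
E–F: 739.0 mi
Smallest added distance is 275.7 mi, inserting between D and E.

between D and E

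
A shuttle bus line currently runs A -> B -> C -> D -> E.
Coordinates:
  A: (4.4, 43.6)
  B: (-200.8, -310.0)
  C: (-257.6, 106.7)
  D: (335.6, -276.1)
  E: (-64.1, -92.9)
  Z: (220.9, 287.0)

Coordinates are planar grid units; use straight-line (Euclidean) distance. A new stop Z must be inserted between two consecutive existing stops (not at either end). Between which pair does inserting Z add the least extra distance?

Added distance for inserting Z between each consecutive pair:
A–B: 647.8
B–C: 821.7
C–D: 380.0
D–E: 609.9
Smallest added distance is 380.0, inserting between C and D.

between C and D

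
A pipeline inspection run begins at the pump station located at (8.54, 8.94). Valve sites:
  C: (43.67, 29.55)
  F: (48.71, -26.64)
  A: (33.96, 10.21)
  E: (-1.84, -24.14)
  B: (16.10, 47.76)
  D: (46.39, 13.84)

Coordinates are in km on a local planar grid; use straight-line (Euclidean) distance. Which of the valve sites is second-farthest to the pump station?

Distance to each, sorted:
F: 53.7 km
C: 40.7 km
B: 39.5 km
D: 38.2 km
E: 34.7 km
A: 25.5 km
The second-farthest is C at 40.7 km.

C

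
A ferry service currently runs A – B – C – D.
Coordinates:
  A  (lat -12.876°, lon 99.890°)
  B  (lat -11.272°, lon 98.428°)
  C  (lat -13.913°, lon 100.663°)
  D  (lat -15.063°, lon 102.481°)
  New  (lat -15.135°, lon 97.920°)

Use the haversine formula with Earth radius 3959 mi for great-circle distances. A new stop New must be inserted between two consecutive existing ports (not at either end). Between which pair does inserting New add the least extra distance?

between B and C

Added distance for inserting New between each consecutive pair:
A–B: 325.1 mi
B–C: 234.4 mi
C–D: 361.0 mi
Smallest added distance is 234.4 mi, inserting between B and C.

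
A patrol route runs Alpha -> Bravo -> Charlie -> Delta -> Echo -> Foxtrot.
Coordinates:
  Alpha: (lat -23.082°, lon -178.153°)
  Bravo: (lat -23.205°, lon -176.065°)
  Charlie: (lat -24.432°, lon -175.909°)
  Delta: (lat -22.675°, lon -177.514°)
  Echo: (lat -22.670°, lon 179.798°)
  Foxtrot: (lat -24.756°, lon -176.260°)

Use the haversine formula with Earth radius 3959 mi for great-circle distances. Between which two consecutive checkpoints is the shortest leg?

Bravo–Charlie

Leg distances:
Alpha→Bravo: 132.9 mi
Bravo→Charlie: 85.4 mi
Charlie→Delta: 158.3 mi
Delta→Echo: 171.4 mi
Echo→Foxtrot: 288.0 mi
The shortest leg is Bravo–Charlie at 85.4 mi.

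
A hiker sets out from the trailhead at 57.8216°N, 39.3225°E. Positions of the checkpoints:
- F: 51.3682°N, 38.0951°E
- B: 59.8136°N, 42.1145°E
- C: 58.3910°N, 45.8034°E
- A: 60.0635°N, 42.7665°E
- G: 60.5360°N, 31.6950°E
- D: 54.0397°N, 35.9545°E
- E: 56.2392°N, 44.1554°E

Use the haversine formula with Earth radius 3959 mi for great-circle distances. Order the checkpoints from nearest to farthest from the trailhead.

B, A, E, C, D, G, F

Distance from the trailhead at 57.8216°N, 39.3225°E to each:
B 59.8136°N, 42.1145°E: 170.0 mi
A 60.0635°N, 42.7665°E: 197.6 mi
E 56.2392°N, 44.1554°E: 212.0 mi
C 58.3910°N, 45.8034°E: 239.8 mi
D 54.0397°N, 35.9545°E: 291.9 mi
G 60.5360°N, 31.6950°E: 328.5 mi
F 51.3682°N, 38.0951°E: 448.6 mi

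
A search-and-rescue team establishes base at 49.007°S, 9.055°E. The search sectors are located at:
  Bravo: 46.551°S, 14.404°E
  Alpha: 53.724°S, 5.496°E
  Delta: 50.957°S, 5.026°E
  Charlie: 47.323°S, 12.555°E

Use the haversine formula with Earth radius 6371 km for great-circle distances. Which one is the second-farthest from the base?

Distances from the base (49.007°S, 9.055°E):
Alpha: 579.6 km
Bravo: 483.9 km
Delta: 360.5 km
Charlie: 320.0 km
The second-farthest is Bravo at 483.9 km.

Bravo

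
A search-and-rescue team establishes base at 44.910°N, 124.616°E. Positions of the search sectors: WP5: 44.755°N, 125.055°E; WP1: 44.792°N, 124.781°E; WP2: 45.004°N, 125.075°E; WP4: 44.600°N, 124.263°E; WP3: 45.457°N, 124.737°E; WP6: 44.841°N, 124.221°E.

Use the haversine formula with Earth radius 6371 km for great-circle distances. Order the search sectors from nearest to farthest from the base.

Computing each great-circle distance from 44.910°N, 124.616°E:
WP1 44.792°N, 124.781°E: 18.5 km
WP6 44.841°N, 124.221°E: 32.1 km
WP2 45.004°N, 125.075°E: 37.6 km
WP5 44.755°N, 125.055°E: 38.7 km
WP4 44.600°N, 124.263°E: 44.3 km
WP3 45.457°N, 124.737°E: 61.6 km

WP1, WP6, WP2, WP5, WP4, WP3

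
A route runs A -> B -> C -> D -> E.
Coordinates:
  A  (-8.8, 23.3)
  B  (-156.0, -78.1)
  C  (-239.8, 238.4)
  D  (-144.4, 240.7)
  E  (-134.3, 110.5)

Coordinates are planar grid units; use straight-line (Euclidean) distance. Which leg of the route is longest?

Leg distances:
A→B: 178.7
B→C: 327.4
C→D: 95.4
D→E: 130.6
The longest leg is B–C at 327.4.

B–C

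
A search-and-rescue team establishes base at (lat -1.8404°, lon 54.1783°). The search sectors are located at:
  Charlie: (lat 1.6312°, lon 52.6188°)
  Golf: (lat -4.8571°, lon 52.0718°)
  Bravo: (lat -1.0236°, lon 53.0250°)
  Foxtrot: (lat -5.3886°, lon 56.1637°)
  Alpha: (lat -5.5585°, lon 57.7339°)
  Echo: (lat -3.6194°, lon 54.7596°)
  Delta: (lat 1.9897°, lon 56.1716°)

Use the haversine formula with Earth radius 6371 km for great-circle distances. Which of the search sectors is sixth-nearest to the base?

Delta

Distances from the base ((lat -1.8404°, lon 54.1783°)):
Bravo: 157.1 km
Echo: 208.1 km
Golf: 408.9 km
Charlie: 423.2 km
Foxtrot: 451.9 km
Delta: 480.1 km
Alpha: 571.4 km
The sixth-nearest is Delta at 480.1 km.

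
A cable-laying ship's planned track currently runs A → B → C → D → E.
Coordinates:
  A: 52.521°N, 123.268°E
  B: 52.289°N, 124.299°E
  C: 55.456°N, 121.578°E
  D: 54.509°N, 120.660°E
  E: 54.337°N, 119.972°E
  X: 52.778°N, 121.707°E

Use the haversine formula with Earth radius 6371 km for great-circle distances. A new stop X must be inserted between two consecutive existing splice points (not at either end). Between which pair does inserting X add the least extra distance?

between B and C

Added distance for inserting X between each consecutive pair:
A–B: 218.1 km
B–C: 86.8 km
C–D: 381.9 km
D–E: 363.8 km
Smallest added distance is 86.8 km, inserting between B and C.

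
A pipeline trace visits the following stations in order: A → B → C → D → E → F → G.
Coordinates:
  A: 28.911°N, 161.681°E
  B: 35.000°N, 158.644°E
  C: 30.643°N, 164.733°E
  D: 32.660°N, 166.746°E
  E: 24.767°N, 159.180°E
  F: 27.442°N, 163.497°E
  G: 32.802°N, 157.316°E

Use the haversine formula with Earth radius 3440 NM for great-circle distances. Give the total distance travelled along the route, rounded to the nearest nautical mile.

2315 NM

Leg distances:
A→B: 396.9 NM  (cumulative 396.9 NM)
B→C: 403.3 NM  (cumulative 800.2 NM)
C→D: 158.9 NM  (cumulative 959.1 NM)
D→E: 618.7 NM  (cumulative 1577.8 NM)
E→F: 282.7 NM  (cumulative 1860.6 NM)
F→G: 454.3 NM  (cumulative 2314.9 NM)
Total route length ≈ 2315 NM.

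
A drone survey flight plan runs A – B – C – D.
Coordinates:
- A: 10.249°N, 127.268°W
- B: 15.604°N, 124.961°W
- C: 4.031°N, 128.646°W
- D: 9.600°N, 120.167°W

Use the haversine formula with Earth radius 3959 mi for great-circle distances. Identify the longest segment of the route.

B–C

Leg distances:
A→B: 401.3 mi
B→C: 838.0 mi
C→D: 697.3 mi
The longest leg is B–C at 838.0 mi.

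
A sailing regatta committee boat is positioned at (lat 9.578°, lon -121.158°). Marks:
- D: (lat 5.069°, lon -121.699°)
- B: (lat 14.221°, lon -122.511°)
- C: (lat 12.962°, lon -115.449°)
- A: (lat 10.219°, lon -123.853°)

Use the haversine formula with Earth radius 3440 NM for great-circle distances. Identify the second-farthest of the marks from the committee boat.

B

Distance to each, sorted:
C: 392.7 NM
B: 289.9 NM
D: 272.6 NM
A: 164.0 NM
The second-farthest is B at 289.9 NM.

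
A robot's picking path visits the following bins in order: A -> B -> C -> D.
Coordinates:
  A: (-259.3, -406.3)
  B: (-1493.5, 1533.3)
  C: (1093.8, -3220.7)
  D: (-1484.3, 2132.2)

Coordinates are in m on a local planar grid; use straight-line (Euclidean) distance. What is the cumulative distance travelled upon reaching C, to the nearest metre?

7711 m

Leg distances:
A→B: 2299.0 m  (cumulative 2299.0 m)
B→C: 5412.5 m  (cumulative 7711.4 m)
Cumulative distance at C ≈ 7711 m.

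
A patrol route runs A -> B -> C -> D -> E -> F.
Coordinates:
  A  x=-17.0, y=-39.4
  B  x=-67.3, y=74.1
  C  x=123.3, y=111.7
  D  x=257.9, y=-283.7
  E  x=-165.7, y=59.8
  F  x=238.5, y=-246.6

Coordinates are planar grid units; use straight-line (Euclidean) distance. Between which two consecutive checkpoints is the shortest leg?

Leg distances:
A→B: 124.1
B→C: 194.3
C→D: 417.7
D→E: 545.4
E→F: 507.2
The shortest leg is A–B at 124.1.

A–B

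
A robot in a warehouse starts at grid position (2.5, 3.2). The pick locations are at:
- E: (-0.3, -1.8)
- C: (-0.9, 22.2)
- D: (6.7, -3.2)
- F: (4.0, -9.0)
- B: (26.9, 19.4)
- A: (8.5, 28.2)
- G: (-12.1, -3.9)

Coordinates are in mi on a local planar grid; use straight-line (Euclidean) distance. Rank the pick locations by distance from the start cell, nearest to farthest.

Distances from the start cell:
E (-0.3, -1.8): 5.7 mi
D (6.7, -3.2): 7.7 mi
F (4.0, -9.0): 12.3 mi
G (-12.1, -3.9): 16.2 mi
C (-0.9, 22.2): 19.3 mi
A (8.5, 28.2): 25.7 mi
B (26.9, 19.4): 29.3 mi

E, D, F, G, C, A, B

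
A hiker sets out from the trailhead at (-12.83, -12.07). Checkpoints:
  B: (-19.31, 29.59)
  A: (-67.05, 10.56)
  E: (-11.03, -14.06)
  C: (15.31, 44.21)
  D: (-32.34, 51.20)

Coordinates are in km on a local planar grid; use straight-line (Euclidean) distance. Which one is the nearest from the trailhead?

E

Distances from the trailhead ((-12.83, -12.07)):
E: 2.7 km
B: 42.2 km
A: 58.8 km
C: 62.9 km
D: 66.2 km
The nearest is E at 2.7 km.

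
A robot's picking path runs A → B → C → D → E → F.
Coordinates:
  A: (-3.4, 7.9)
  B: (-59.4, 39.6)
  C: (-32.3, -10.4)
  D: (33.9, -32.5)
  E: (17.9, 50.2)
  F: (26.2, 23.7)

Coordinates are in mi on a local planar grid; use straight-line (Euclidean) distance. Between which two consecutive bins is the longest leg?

Leg distances:
A→B: 64.3 mi
B→C: 56.9 mi
C→D: 69.8 mi
D→E: 84.2 mi
E→F: 27.8 mi
The longest leg is D–E at 84.2 mi.

D–E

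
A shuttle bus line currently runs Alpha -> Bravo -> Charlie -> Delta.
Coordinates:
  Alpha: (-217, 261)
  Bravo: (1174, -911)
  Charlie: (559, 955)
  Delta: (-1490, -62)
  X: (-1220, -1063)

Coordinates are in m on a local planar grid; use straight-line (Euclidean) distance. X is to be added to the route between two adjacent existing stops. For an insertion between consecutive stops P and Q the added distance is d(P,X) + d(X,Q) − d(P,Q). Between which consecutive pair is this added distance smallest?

Added distance for inserting X between each consecutive pair:
Alpha–Bravo: 2240.9 m
Bravo–Charlie: 3124.3 m
Charlie–Delta: 1439.5 m
Smallest added distance is 1439.5 m, inserting between Charlie and Delta.

between Charlie and Delta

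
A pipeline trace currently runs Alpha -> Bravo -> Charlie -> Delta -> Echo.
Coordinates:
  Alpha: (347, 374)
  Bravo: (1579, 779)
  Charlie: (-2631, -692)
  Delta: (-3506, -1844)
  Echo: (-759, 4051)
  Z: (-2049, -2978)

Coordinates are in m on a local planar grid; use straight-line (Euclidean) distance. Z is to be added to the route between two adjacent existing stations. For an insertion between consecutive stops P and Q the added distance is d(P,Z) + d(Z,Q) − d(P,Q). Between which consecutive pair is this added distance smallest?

Added distance for inserting Z between each consecutive pair:
Alpha–Bravo: 8046.2 m
Bravo–Charlie: 3122.1 m
Charlie–Delta: 2758.6 m
Delta–Echo: 2489.1 m
Smallest added distance is 2489.1 m, inserting between Delta and Echo.

between Delta and Echo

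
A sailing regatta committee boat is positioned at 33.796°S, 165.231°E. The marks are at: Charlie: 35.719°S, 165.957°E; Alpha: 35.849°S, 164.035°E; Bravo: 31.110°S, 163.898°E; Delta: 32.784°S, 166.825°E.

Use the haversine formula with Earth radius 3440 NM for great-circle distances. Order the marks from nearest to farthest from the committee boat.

Distance from the committee boat at 33.796°S, 165.231°E to each:
Delta 32.784°S, 166.825°E: 100.5 NM
Charlie 35.719°S, 165.957°E: 120.9 NM
Alpha 35.849°S, 164.035°E: 136.6 NM
Bravo 31.110°S, 163.898°E: 174.8 NM

Delta, Charlie, Alpha, Bravo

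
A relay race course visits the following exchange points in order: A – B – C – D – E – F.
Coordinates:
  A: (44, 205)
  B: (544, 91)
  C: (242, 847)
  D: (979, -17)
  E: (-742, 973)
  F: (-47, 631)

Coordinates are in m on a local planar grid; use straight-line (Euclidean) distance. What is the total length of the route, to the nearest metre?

Leg distances:
A→B: 512.8 m  (cumulative 512.8 m)
B→C: 814.1 m  (cumulative 1326.9 m)
C→D: 1135.6 m  (cumulative 2462.6 m)
D→E: 1985.4 m  (cumulative 4448.0 m)
E→F: 774.6 m  (cumulative 5222.6 m)
Total route length ≈ 5223 m.

5223 m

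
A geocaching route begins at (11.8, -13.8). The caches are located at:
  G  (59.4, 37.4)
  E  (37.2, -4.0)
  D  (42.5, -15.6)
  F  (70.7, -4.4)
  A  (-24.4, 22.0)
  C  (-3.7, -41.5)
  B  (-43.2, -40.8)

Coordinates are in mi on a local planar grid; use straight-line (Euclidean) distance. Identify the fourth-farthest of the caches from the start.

Distance to each, sorted:
G: 69.9 mi
B: 61.3 mi
F: 59.6 mi
A: 50.9 mi
C: 31.7 mi
D: 30.8 mi
E: 27.2 mi
The fourth-farthest is A at 50.9 mi.

A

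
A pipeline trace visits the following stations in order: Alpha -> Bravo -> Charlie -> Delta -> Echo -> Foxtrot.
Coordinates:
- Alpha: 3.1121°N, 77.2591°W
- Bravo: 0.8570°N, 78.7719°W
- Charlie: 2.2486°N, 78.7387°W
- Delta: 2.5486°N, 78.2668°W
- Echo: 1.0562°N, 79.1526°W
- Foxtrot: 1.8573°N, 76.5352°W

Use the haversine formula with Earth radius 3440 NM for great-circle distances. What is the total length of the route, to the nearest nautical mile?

549 NM

Leg distances:
Alpha→Bravo: 163.0 NM  (cumulative 163.0 NM)
Bravo→Charlie: 83.6 NM  (cumulative 246.6 NM)
Charlie→Delta: 33.6 NM  (cumulative 280.1 NM)
Delta→Echo: 104.2 NM  (cumulative 384.3 NM)
Echo→Foxtrot: 164.3 NM  (cumulative 548.6 NM)
Total route length ≈ 549 NM.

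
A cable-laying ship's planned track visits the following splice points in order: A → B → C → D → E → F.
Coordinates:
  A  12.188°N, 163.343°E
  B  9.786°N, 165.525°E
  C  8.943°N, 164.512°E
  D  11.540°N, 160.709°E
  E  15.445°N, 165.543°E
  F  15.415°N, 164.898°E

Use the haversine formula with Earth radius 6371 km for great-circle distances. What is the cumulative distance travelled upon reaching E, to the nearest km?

Leg distances:
A→B: 357.9 km  (cumulative 357.9 km)
B→C: 145.4 km  (cumulative 503.2 km)
C→D: 506.5 km  (cumulative 1009.7 km)
D→E: 679.4 km  (cumulative 1689.1 km)
Cumulative distance at E ≈ 1689 km.

1689 km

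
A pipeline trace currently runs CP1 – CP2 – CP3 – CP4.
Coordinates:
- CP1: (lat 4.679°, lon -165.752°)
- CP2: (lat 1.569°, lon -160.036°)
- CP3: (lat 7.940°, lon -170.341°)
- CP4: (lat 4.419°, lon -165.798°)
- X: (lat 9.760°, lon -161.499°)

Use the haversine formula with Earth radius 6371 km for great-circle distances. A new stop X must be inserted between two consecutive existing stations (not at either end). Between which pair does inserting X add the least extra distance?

between CP2 and CP3

Added distance for inserting X between each consecutive pair:
CP1–CP2: 936.6 km
CP2–CP3: 574.0 km
CP3–CP4: 1115.5 km
Smallest added distance is 574.0 km, inserting between CP2 and CP3.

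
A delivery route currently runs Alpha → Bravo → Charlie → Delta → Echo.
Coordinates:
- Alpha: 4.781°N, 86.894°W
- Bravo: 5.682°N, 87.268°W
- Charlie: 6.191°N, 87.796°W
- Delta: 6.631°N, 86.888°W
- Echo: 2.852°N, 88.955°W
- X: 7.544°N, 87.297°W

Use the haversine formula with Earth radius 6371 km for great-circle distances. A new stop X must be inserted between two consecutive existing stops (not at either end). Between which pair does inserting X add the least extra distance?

between Charlie and Delta

Added distance for inserting X between each consecutive pair:
Alpha–Bravo: 409.1 km
Bravo–Charlie: 286.0 km
Charlie–Delta: 159.7 km
Delta–Echo: 185.6 km
Smallest added distance is 159.7 km, inserting between Charlie and Delta.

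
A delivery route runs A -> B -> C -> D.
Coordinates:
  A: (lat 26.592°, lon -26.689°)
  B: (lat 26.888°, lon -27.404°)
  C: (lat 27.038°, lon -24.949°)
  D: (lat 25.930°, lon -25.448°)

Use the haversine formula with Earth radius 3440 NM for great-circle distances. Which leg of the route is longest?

B–C

Leg distances:
A→B: 42.3 NM
B→C: 131.7 NM
C→D: 71.7 NM
The longest leg is B–C at 131.7 NM.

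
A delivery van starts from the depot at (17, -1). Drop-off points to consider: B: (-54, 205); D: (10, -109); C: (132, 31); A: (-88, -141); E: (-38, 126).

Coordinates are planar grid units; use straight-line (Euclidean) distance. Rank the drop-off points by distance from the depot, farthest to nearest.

Distances from the depot:
B (-54, 205): 217.9
A (-88, -141): 175.0
E (-38, 126): 138.4
C (132, 31): 119.4
D (10, -109): 108.2

B, A, E, C, D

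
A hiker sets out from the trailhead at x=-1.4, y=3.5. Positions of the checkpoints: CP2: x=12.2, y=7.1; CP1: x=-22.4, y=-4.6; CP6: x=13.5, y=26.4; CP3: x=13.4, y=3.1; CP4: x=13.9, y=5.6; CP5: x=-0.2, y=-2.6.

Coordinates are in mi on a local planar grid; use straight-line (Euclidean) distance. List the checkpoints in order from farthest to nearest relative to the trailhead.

CP6, CP1, CP4, CP3, CP2, CP5

Computing each straight-line distance from x=-1.4, y=3.5:
CP6 x=13.5, y=26.4: 27.3 mi
CP1 x=-22.4, y=-4.6: 22.5 mi
CP4 x=13.9, y=5.6: 15.4 mi
CP3 x=13.4, y=3.1: 14.8 mi
CP2 x=12.2, y=7.1: 14.1 mi
CP5 x=-0.2, y=-2.6: 6.2 mi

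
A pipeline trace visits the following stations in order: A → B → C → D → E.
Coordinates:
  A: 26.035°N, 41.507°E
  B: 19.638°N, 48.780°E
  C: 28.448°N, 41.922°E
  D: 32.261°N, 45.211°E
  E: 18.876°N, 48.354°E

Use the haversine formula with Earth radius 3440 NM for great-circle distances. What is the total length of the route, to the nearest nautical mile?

Leg distances:
A→B: 556.0 NM  (cumulative 556.0 NM)
B→C: 648.6 NM  (cumulative 1204.7 NM)
C→D: 285.3 NM  (cumulative 1490.0 NM)
D→E: 821.3 NM  (cumulative 2311.3 NM)
Total route length ≈ 2311 NM.

2311 NM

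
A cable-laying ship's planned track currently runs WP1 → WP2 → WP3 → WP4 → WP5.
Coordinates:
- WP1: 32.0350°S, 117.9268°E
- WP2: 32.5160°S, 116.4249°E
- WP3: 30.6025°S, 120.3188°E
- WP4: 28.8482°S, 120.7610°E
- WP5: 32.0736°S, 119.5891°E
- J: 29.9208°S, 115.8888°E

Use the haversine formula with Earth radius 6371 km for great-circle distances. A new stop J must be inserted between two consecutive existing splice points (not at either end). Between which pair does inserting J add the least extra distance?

Added distance for inserting J between each consecutive pair:
WP1–WP2: 447.0 km
WP2–WP3: 299.3 km
WP3–WP4: 719.3 km
WP4–WP5: 537.2 km
Smallest added distance is 299.3 km, inserting between WP2 and WP3.

between WP2 and WP3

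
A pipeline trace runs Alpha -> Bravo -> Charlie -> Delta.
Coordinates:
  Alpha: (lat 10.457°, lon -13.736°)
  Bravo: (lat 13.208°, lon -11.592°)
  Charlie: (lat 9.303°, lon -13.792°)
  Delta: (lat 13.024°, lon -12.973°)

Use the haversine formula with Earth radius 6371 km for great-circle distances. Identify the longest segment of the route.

Bravo–Charlie

Leg distances:
Alpha→Bravo: 384.7 km
Bravo→Charlie: 496.1 km
Charlie→Delta: 423.3 km
The longest leg is Bravo–Charlie at 496.1 km.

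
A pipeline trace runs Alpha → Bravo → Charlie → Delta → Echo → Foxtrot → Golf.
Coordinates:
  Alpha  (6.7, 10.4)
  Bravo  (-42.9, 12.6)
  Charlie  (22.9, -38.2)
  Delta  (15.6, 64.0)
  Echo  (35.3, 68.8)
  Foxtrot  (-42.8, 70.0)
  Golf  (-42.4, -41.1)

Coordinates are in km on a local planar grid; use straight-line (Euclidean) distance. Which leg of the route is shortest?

Delta–Echo

Leg distances:
Alpha→Bravo: 49.6 km
Bravo→Charlie: 83.1 km
Charlie→Delta: 102.5 km
Delta→Echo: 20.3 km
Echo→Foxtrot: 78.1 km
Foxtrot→Golf: 111.1 km
The shortest leg is Delta–Echo at 20.3 km.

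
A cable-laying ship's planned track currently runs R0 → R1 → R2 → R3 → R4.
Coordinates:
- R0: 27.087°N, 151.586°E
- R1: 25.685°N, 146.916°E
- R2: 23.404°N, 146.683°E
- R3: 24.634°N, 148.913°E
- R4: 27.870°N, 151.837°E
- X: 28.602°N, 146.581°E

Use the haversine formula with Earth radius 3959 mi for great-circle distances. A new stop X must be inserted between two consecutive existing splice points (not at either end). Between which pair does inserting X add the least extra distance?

between R0 and R1

Added distance for inserting X between each consecutive pair:
R0–R1: 220.9 mi
R1–R2: 403.5 mi
R2–R3: 504.5 mi
R3–R4: 345.8 mi
Smallest added distance is 220.9 mi, inserting between R0 and R1.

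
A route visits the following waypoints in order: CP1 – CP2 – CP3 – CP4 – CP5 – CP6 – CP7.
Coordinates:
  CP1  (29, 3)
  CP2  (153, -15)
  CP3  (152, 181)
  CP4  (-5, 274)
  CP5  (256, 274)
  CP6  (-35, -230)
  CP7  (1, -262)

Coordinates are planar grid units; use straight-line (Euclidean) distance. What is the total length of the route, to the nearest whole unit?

1395

Leg distances:
CP1→CP2: 125.3  (cumulative 125.3)
CP2→CP3: 196.0  (cumulative 321.3)
CP3→CP4: 182.5  (cumulative 503.8)
CP4→CP5: 261.0  (cumulative 764.8)
CP5→CP6: 582.0  (cumulative 1346.8)
CP6→CP7: 48.2  (cumulative 1394.9)
Total route length ≈ 1395.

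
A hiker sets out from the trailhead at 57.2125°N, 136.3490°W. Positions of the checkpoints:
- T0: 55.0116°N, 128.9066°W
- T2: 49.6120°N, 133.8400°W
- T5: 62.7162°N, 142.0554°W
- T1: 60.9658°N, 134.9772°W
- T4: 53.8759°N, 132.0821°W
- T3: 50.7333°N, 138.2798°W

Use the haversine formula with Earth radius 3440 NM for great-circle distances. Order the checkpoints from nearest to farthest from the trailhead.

T1, T4, T0, T5, T3, T2

Distance from the trailhead at 57.2125°N, 136.3490°W to each:
T1 60.9658°N, 134.9772°W: 229.3 NM
T4 53.8759°N, 132.0821°W: 247.2 NM
T0 55.0116°N, 128.9066°W: 281.8 NM
T5 62.7162°N, 142.0554°W: 372.0 NM
T3 50.7333°N, 138.2798°W: 394.9 NM
T2 49.6120°N, 133.8400°W: 465.0 NM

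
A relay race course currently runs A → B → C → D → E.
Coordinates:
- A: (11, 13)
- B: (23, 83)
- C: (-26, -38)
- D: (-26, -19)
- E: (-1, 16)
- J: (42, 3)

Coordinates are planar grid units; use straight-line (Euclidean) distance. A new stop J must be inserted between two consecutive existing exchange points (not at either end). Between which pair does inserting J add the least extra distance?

Added distance for inserting J between each consecutive pair:
A–B: 43.8
B–C: 31.1
C–D: 131.9
D–E: 73.4
Smallest added distance is 31.1, inserting between B and C.

between B and C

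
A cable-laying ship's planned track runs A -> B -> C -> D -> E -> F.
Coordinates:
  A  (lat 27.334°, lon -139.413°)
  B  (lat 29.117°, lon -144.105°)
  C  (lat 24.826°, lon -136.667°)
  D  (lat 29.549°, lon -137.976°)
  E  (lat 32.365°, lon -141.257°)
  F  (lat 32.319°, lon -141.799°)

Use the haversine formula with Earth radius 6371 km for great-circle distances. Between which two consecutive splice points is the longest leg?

B–C

Leg distances:
A→B: 500.6 km
B→C: 877.7 km
C→D: 540.9 km
D→E: 442.6 km
E→F: 51.2 km
The longest leg is B–C at 877.7 km.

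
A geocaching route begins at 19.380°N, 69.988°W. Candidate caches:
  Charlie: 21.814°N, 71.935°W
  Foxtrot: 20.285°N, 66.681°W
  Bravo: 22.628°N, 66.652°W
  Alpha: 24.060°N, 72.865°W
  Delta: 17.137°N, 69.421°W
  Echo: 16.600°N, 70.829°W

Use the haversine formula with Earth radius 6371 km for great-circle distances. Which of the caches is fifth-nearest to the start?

Bravo

Distance to each, sorted:
Delta: 256.5 km
Echo: 321.7 km
Charlie: 338.1 km
Foxtrot: 360.2 km
Bravo: 500.3 km
Alpha: 599.2 km
The fifth-nearest is Bravo at 500.3 km.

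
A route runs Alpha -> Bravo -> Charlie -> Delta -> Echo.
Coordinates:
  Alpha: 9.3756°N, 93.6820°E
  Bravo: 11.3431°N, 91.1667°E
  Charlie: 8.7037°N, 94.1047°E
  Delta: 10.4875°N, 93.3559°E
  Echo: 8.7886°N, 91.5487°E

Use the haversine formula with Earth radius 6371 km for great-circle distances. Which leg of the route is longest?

Bravo–Charlie

Leg distances:
Alpha→Bravo: 351.5 km
Bravo→Charlie: 435.4 km
Charlie→Delta: 214.7 km
Delta→Echo: 273.7 km
The longest leg is Bravo–Charlie at 435.4 km.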